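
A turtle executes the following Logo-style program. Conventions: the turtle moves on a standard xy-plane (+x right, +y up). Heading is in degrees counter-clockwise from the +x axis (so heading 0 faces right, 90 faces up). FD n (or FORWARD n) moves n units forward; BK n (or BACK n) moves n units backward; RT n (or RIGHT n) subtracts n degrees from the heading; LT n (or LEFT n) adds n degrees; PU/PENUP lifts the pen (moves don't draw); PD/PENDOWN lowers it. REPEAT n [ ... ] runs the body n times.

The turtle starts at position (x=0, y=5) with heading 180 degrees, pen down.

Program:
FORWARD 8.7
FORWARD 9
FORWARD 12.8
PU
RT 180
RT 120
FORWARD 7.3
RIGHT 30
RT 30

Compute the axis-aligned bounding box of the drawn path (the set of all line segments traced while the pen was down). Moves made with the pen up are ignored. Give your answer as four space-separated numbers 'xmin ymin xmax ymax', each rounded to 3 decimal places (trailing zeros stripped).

Executing turtle program step by step:
Start: pos=(0,5), heading=180, pen down
FD 8.7: (0,5) -> (-8.7,5) [heading=180, draw]
FD 9: (-8.7,5) -> (-17.7,5) [heading=180, draw]
FD 12.8: (-17.7,5) -> (-30.5,5) [heading=180, draw]
PU: pen up
RT 180: heading 180 -> 0
RT 120: heading 0 -> 240
FD 7.3: (-30.5,5) -> (-34.15,-1.322) [heading=240, move]
RT 30: heading 240 -> 210
RT 30: heading 210 -> 180
Final: pos=(-34.15,-1.322), heading=180, 3 segment(s) drawn

Segment endpoints: x in {-30.5, -17.7, -8.7, 0}, y in {5, 5, 5, 5}
xmin=-30.5, ymin=5, xmax=0, ymax=5

Answer: -30.5 5 0 5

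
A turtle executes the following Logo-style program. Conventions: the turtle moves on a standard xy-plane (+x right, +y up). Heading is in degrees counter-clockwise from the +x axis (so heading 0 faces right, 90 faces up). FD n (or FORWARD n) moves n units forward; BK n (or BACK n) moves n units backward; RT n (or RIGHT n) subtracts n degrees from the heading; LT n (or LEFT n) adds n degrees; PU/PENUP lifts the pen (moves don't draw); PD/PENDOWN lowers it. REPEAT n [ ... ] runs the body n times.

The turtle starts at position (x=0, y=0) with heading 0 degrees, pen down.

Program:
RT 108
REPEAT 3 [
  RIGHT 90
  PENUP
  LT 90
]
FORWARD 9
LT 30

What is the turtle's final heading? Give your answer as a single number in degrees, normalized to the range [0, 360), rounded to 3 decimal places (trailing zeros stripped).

Executing turtle program step by step:
Start: pos=(0,0), heading=0, pen down
RT 108: heading 0 -> 252
REPEAT 3 [
  -- iteration 1/3 --
  RT 90: heading 252 -> 162
  PU: pen up
  LT 90: heading 162 -> 252
  -- iteration 2/3 --
  RT 90: heading 252 -> 162
  PU: pen up
  LT 90: heading 162 -> 252
  -- iteration 3/3 --
  RT 90: heading 252 -> 162
  PU: pen up
  LT 90: heading 162 -> 252
]
FD 9: (0,0) -> (-2.781,-8.56) [heading=252, move]
LT 30: heading 252 -> 282
Final: pos=(-2.781,-8.56), heading=282, 0 segment(s) drawn

Answer: 282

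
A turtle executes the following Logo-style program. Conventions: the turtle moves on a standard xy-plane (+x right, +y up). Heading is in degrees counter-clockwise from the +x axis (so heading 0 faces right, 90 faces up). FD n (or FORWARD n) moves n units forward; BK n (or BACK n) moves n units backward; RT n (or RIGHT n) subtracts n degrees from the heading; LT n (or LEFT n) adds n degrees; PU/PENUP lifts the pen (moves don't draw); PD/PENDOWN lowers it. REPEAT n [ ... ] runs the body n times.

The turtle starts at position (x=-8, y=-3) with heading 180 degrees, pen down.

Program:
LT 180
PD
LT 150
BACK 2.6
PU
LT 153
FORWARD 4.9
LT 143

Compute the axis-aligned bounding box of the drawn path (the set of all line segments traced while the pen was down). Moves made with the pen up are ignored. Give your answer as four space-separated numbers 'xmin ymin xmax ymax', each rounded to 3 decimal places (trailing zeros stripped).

Executing turtle program step by step:
Start: pos=(-8,-3), heading=180, pen down
LT 180: heading 180 -> 0
PD: pen down
LT 150: heading 0 -> 150
BK 2.6: (-8,-3) -> (-5.748,-4.3) [heading=150, draw]
PU: pen up
LT 153: heading 150 -> 303
FD 4.9: (-5.748,-4.3) -> (-3.08,-8.409) [heading=303, move]
LT 143: heading 303 -> 86
Final: pos=(-3.08,-8.409), heading=86, 1 segment(s) drawn

Segment endpoints: x in {-8, -5.748}, y in {-4.3, -3}
xmin=-8, ymin=-4.3, xmax=-5.748, ymax=-3

Answer: -8 -4.3 -5.748 -3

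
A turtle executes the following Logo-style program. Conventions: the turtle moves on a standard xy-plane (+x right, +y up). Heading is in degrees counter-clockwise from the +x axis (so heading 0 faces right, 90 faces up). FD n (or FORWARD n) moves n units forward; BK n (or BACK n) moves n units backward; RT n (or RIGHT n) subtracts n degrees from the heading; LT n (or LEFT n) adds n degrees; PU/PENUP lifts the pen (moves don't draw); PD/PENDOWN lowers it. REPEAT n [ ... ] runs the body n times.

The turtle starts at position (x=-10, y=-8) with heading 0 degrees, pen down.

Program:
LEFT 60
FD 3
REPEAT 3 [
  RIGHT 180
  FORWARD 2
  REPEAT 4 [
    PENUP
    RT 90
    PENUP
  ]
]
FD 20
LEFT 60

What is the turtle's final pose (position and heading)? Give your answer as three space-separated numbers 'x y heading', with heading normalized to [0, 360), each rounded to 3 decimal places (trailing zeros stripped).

Executing turtle program step by step:
Start: pos=(-10,-8), heading=0, pen down
LT 60: heading 0 -> 60
FD 3: (-10,-8) -> (-8.5,-5.402) [heading=60, draw]
REPEAT 3 [
  -- iteration 1/3 --
  RT 180: heading 60 -> 240
  FD 2: (-8.5,-5.402) -> (-9.5,-7.134) [heading=240, draw]
  REPEAT 4 [
    -- iteration 1/4 --
    PU: pen up
    RT 90: heading 240 -> 150
    PU: pen up
    -- iteration 2/4 --
    PU: pen up
    RT 90: heading 150 -> 60
    PU: pen up
    -- iteration 3/4 --
    PU: pen up
    RT 90: heading 60 -> 330
    PU: pen up
    -- iteration 4/4 --
    PU: pen up
    RT 90: heading 330 -> 240
    PU: pen up
  ]
  -- iteration 2/3 --
  RT 180: heading 240 -> 60
  FD 2: (-9.5,-7.134) -> (-8.5,-5.402) [heading=60, move]
  REPEAT 4 [
    -- iteration 1/4 --
    PU: pen up
    RT 90: heading 60 -> 330
    PU: pen up
    -- iteration 2/4 --
    PU: pen up
    RT 90: heading 330 -> 240
    PU: pen up
    -- iteration 3/4 --
    PU: pen up
    RT 90: heading 240 -> 150
    PU: pen up
    -- iteration 4/4 --
    PU: pen up
    RT 90: heading 150 -> 60
    PU: pen up
  ]
  -- iteration 3/3 --
  RT 180: heading 60 -> 240
  FD 2: (-8.5,-5.402) -> (-9.5,-7.134) [heading=240, move]
  REPEAT 4 [
    -- iteration 1/4 --
    PU: pen up
    RT 90: heading 240 -> 150
    PU: pen up
    -- iteration 2/4 --
    PU: pen up
    RT 90: heading 150 -> 60
    PU: pen up
    -- iteration 3/4 --
    PU: pen up
    RT 90: heading 60 -> 330
    PU: pen up
    -- iteration 4/4 --
    PU: pen up
    RT 90: heading 330 -> 240
    PU: pen up
  ]
]
FD 20: (-9.5,-7.134) -> (-19.5,-24.454) [heading=240, move]
LT 60: heading 240 -> 300
Final: pos=(-19.5,-24.454), heading=300, 2 segment(s) drawn

Answer: -19.5 -24.454 300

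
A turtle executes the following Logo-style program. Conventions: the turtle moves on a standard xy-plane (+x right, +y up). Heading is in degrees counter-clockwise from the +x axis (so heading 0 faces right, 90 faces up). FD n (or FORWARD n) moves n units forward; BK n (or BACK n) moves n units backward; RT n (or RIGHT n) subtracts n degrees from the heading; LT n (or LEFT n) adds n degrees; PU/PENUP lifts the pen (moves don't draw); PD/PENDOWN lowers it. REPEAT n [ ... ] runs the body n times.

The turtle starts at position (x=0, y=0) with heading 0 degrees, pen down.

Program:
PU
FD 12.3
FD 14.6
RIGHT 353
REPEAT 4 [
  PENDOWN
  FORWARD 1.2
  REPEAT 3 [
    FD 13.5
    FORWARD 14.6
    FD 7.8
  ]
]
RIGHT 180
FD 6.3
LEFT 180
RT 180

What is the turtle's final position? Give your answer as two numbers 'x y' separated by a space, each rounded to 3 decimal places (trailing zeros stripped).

Executing turtle program step by step:
Start: pos=(0,0), heading=0, pen down
PU: pen up
FD 12.3: (0,0) -> (12.3,0) [heading=0, move]
FD 14.6: (12.3,0) -> (26.9,0) [heading=0, move]
RT 353: heading 0 -> 7
REPEAT 4 [
  -- iteration 1/4 --
  PD: pen down
  FD 1.2: (26.9,0) -> (28.091,0.146) [heading=7, draw]
  REPEAT 3 [
    -- iteration 1/3 --
    FD 13.5: (28.091,0.146) -> (41.49,1.791) [heading=7, draw]
    FD 14.6: (41.49,1.791) -> (55.982,3.571) [heading=7, draw]
    FD 7.8: (55.982,3.571) -> (63.723,4.521) [heading=7, draw]
    -- iteration 2/3 --
    FD 13.5: (63.723,4.521) -> (77.123,6.167) [heading=7, draw]
    FD 14.6: (77.123,6.167) -> (91.614,7.946) [heading=7, draw]
    FD 7.8: (91.614,7.946) -> (99.356,8.896) [heading=7, draw]
    -- iteration 3/3 --
    FD 13.5: (99.356,8.896) -> (112.755,10.542) [heading=7, draw]
    FD 14.6: (112.755,10.542) -> (127.246,12.321) [heading=7, draw]
    FD 7.8: (127.246,12.321) -> (134.988,13.272) [heading=7, draw]
  ]
  -- iteration 2/4 --
  PD: pen down
  FD 1.2: (134.988,13.272) -> (136.179,13.418) [heading=7, draw]
  REPEAT 3 [
    -- iteration 1/3 --
    FD 13.5: (136.179,13.418) -> (149.579,15.063) [heading=7, draw]
    FD 14.6: (149.579,15.063) -> (164.07,16.842) [heading=7, draw]
    FD 7.8: (164.07,16.842) -> (171.812,17.793) [heading=7, draw]
    -- iteration 2/3 --
    FD 13.5: (171.812,17.793) -> (185.211,19.438) [heading=7, draw]
    FD 14.6: (185.211,19.438) -> (199.702,21.217) [heading=7, draw]
    FD 7.8: (199.702,21.217) -> (207.444,22.168) [heading=7, draw]
    -- iteration 3/3 --
    FD 13.5: (207.444,22.168) -> (220.844,23.813) [heading=7, draw]
    FD 14.6: (220.844,23.813) -> (235.335,25.593) [heading=7, draw]
    FD 7.8: (235.335,25.593) -> (243.077,26.543) [heading=7, draw]
  ]
  -- iteration 3/4 --
  PD: pen down
  FD 1.2: (243.077,26.543) -> (244.268,26.689) [heading=7, draw]
  REPEAT 3 [
    -- iteration 1/3 --
    FD 13.5: (244.268,26.689) -> (257.667,28.335) [heading=7, draw]
    FD 14.6: (257.667,28.335) -> (272.158,30.114) [heading=7, draw]
    FD 7.8: (272.158,30.114) -> (279.9,31.064) [heading=7, draw]
    -- iteration 2/3 --
    FD 13.5: (279.9,31.064) -> (293.299,32.71) [heading=7, draw]
    FD 14.6: (293.299,32.71) -> (307.791,34.489) [heading=7, draw]
    FD 7.8: (307.791,34.489) -> (315.532,35.44) [heading=7, draw]
    -- iteration 3/3 --
    FD 13.5: (315.532,35.44) -> (328.932,37.085) [heading=7, draw]
    FD 14.6: (328.932,37.085) -> (343.423,38.864) [heading=7, draw]
    FD 7.8: (343.423,38.864) -> (351.165,39.815) [heading=7, draw]
  ]
  -- iteration 4/4 --
  PD: pen down
  FD 1.2: (351.165,39.815) -> (352.356,39.961) [heading=7, draw]
  REPEAT 3 [
    -- iteration 1/3 --
    FD 13.5: (352.356,39.961) -> (365.755,41.606) [heading=7, draw]
    FD 14.6: (365.755,41.606) -> (380.246,43.385) [heading=7, draw]
    FD 7.8: (380.246,43.385) -> (387.988,44.336) [heading=7, draw]
    -- iteration 2/3 --
    FD 13.5: (387.988,44.336) -> (401.388,45.981) [heading=7, draw]
    FD 14.6: (401.388,45.981) -> (415.879,47.761) [heading=7, draw]
    FD 7.8: (415.879,47.761) -> (423.621,48.711) [heading=7, draw]
    -- iteration 3/3 --
    FD 13.5: (423.621,48.711) -> (437.02,50.356) [heading=7, draw]
    FD 14.6: (437.02,50.356) -> (451.511,52.136) [heading=7, draw]
    FD 7.8: (451.511,52.136) -> (459.253,53.086) [heading=7, draw]
  ]
]
RT 180: heading 7 -> 187
FD 6.3: (459.253,53.086) -> (453,52.319) [heading=187, draw]
LT 180: heading 187 -> 7
RT 180: heading 7 -> 187
Final: pos=(453,52.319), heading=187, 41 segment(s) drawn

Answer: 453 52.319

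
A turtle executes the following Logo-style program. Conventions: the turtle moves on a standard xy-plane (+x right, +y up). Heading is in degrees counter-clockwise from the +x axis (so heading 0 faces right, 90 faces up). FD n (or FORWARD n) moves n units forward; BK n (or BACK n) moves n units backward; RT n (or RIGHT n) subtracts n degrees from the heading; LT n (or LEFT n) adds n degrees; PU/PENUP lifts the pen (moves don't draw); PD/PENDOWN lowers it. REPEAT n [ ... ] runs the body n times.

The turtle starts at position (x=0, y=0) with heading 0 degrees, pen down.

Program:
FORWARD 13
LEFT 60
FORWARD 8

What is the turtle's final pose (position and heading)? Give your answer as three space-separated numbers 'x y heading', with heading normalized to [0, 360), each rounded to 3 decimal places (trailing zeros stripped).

Answer: 17 6.928 60

Derivation:
Executing turtle program step by step:
Start: pos=(0,0), heading=0, pen down
FD 13: (0,0) -> (13,0) [heading=0, draw]
LT 60: heading 0 -> 60
FD 8: (13,0) -> (17,6.928) [heading=60, draw]
Final: pos=(17,6.928), heading=60, 2 segment(s) drawn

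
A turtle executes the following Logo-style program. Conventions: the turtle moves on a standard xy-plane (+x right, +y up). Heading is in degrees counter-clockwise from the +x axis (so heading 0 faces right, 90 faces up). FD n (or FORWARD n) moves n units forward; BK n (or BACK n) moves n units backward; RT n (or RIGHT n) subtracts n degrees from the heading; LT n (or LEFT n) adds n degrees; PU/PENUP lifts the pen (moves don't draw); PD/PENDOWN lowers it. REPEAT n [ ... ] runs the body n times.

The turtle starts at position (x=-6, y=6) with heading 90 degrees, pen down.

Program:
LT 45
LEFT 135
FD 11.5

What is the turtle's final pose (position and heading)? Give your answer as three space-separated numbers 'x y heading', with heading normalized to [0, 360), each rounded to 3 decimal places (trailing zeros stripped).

Answer: -6 -5.5 270

Derivation:
Executing turtle program step by step:
Start: pos=(-6,6), heading=90, pen down
LT 45: heading 90 -> 135
LT 135: heading 135 -> 270
FD 11.5: (-6,6) -> (-6,-5.5) [heading=270, draw]
Final: pos=(-6,-5.5), heading=270, 1 segment(s) drawn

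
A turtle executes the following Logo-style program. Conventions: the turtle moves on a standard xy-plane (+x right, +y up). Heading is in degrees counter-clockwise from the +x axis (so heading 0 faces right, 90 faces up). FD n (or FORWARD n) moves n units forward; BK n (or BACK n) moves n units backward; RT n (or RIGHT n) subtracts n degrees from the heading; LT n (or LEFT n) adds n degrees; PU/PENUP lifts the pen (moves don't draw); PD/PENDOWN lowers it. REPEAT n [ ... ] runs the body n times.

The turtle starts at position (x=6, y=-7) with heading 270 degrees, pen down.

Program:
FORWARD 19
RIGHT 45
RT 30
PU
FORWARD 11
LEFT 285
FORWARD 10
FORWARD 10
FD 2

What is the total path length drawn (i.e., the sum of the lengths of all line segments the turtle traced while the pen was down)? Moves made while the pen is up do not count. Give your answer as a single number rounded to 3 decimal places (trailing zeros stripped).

Executing turtle program step by step:
Start: pos=(6,-7), heading=270, pen down
FD 19: (6,-7) -> (6,-26) [heading=270, draw]
RT 45: heading 270 -> 225
RT 30: heading 225 -> 195
PU: pen up
FD 11: (6,-26) -> (-4.625,-28.847) [heading=195, move]
LT 285: heading 195 -> 120
FD 10: (-4.625,-28.847) -> (-9.625,-20.187) [heading=120, move]
FD 10: (-9.625,-20.187) -> (-14.625,-11.527) [heading=120, move]
FD 2: (-14.625,-11.527) -> (-15.625,-9.794) [heading=120, move]
Final: pos=(-15.625,-9.794), heading=120, 1 segment(s) drawn

Segment lengths:
  seg 1: (6,-7) -> (6,-26), length = 19
Total = 19

Answer: 19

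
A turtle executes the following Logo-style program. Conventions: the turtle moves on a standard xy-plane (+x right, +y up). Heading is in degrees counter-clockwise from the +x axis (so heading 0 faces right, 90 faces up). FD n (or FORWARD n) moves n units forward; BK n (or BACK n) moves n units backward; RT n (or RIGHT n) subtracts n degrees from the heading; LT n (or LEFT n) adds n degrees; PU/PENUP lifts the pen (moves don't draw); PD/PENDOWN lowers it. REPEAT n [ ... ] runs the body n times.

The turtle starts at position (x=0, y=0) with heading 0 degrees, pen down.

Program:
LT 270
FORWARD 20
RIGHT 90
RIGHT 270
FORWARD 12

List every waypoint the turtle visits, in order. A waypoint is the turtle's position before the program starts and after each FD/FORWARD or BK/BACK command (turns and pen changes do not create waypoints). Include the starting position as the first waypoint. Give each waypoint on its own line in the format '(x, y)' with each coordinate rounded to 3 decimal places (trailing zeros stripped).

Executing turtle program step by step:
Start: pos=(0,0), heading=0, pen down
LT 270: heading 0 -> 270
FD 20: (0,0) -> (0,-20) [heading=270, draw]
RT 90: heading 270 -> 180
RT 270: heading 180 -> 270
FD 12: (0,-20) -> (0,-32) [heading=270, draw]
Final: pos=(0,-32), heading=270, 2 segment(s) drawn
Waypoints (3 total):
(0, 0)
(0, -20)
(0, -32)

Answer: (0, 0)
(0, -20)
(0, -32)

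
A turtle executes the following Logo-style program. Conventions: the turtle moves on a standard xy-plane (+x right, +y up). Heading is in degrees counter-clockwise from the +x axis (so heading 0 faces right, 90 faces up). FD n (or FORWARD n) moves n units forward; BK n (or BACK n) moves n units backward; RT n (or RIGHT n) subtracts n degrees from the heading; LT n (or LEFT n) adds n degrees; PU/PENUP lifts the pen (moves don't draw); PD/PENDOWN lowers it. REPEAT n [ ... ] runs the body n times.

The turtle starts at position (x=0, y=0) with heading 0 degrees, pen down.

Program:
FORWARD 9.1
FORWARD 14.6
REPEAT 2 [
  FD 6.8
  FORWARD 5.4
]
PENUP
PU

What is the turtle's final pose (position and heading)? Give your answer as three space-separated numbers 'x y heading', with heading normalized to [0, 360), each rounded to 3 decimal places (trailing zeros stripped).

Answer: 48.1 0 0

Derivation:
Executing turtle program step by step:
Start: pos=(0,0), heading=0, pen down
FD 9.1: (0,0) -> (9.1,0) [heading=0, draw]
FD 14.6: (9.1,0) -> (23.7,0) [heading=0, draw]
REPEAT 2 [
  -- iteration 1/2 --
  FD 6.8: (23.7,0) -> (30.5,0) [heading=0, draw]
  FD 5.4: (30.5,0) -> (35.9,0) [heading=0, draw]
  -- iteration 2/2 --
  FD 6.8: (35.9,0) -> (42.7,0) [heading=0, draw]
  FD 5.4: (42.7,0) -> (48.1,0) [heading=0, draw]
]
PU: pen up
PU: pen up
Final: pos=(48.1,0), heading=0, 6 segment(s) drawn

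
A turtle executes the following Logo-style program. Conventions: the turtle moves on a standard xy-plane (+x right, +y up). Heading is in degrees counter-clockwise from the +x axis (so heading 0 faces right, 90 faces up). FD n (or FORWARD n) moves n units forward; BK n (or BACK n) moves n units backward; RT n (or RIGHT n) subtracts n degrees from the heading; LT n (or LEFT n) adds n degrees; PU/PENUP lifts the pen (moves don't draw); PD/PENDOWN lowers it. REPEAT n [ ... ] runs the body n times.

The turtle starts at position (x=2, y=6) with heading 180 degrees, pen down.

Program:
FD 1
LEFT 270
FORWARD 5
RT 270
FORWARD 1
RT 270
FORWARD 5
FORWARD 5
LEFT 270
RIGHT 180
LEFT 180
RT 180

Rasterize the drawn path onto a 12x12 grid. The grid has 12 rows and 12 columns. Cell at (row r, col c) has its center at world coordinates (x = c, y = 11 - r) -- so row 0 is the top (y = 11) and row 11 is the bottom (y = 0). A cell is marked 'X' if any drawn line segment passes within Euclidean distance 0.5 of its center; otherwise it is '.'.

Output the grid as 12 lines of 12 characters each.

Segment 0: (2,6) -> (1,6)
Segment 1: (1,6) -> (1,11)
Segment 2: (1,11) -> (0,11)
Segment 3: (0,11) -> (0,6)
Segment 4: (0,6) -> (0,1)

Answer: XX..........
XX..........
XX..........
XX..........
XX..........
XXX.........
X...........
X...........
X...........
X...........
X...........
............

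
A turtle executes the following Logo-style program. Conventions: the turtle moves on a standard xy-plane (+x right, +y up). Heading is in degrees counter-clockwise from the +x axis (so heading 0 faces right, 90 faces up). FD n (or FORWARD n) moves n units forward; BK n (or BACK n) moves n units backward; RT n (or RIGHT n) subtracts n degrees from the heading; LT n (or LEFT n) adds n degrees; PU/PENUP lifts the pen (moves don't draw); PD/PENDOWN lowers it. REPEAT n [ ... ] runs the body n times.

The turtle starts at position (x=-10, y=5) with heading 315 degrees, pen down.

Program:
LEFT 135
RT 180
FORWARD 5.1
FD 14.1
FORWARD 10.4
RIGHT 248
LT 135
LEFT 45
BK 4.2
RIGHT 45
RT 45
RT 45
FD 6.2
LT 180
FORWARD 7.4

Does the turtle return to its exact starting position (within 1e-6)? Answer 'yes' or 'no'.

Executing turtle program step by step:
Start: pos=(-10,5), heading=315, pen down
LT 135: heading 315 -> 90
RT 180: heading 90 -> 270
FD 5.1: (-10,5) -> (-10,-0.1) [heading=270, draw]
FD 14.1: (-10,-0.1) -> (-10,-14.2) [heading=270, draw]
FD 10.4: (-10,-14.2) -> (-10,-24.6) [heading=270, draw]
RT 248: heading 270 -> 22
LT 135: heading 22 -> 157
LT 45: heading 157 -> 202
BK 4.2: (-10,-24.6) -> (-6.106,-23.027) [heading=202, draw]
RT 45: heading 202 -> 157
RT 45: heading 157 -> 112
RT 45: heading 112 -> 67
FD 6.2: (-6.106,-23.027) -> (-3.683,-17.32) [heading=67, draw]
LT 180: heading 67 -> 247
FD 7.4: (-3.683,-17.32) -> (-6.575,-24.131) [heading=247, draw]
Final: pos=(-6.575,-24.131), heading=247, 6 segment(s) drawn

Start position: (-10, 5)
Final position: (-6.575, -24.131)
Distance = 29.332; >= 1e-6 -> NOT closed

Answer: no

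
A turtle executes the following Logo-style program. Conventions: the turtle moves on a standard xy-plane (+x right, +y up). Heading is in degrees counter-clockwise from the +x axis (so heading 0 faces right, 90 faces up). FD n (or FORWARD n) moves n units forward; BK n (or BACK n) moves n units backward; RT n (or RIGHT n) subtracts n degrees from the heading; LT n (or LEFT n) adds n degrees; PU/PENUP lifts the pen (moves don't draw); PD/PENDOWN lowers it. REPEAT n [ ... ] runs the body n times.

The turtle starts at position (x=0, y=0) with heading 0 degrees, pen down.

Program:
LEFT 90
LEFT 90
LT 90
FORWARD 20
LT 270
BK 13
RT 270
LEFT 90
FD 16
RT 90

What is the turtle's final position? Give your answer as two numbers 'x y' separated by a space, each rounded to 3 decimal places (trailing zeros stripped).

Answer: 29 -20

Derivation:
Executing turtle program step by step:
Start: pos=(0,0), heading=0, pen down
LT 90: heading 0 -> 90
LT 90: heading 90 -> 180
LT 90: heading 180 -> 270
FD 20: (0,0) -> (0,-20) [heading=270, draw]
LT 270: heading 270 -> 180
BK 13: (0,-20) -> (13,-20) [heading=180, draw]
RT 270: heading 180 -> 270
LT 90: heading 270 -> 0
FD 16: (13,-20) -> (29,-20) [heading=0, draw]
RT 90: heading 0 -> 270
Final: pos=(29,-20), heading=270, 3 segment(s) drawn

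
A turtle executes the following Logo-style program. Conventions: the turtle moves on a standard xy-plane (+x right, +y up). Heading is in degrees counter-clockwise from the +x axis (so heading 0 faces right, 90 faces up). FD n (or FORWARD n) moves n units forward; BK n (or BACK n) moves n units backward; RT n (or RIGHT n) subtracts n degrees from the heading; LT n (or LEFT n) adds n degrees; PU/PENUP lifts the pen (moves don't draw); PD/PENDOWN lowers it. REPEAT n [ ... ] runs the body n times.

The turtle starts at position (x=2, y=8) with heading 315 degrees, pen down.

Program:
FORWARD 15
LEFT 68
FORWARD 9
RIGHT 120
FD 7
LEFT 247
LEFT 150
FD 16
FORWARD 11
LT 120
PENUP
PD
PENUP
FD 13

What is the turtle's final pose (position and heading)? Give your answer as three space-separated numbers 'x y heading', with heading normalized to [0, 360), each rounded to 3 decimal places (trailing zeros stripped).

Answer: 40.038 -18.162 60

Derivation:
Executing turtle program step by step:
Start: pos=(2,8), heading=315, pen down
FD 15: (2,8) -> (12.607,-2.607) [heading=315, draw]
LT 68: heading 315 -> 23
FD 9: (12.607,-2.607) -> (20.891,0.91) [heading=23, draw]
RT 120: heading 23 -> 263
FD 7: (20.891,0.91) -> (20.038,-6.038) [heading=263, draw]
LT 247: heading 263 -> 150
LT 150: heading 150 -> 300
FD 16: (20.038,-6.038) -> (28.038,-19.894) [heading=300, draw]
FD 11: (28.038,-19.894) -> (33.538,-29.421) [heading=300, draw]
LT 120: heading 300 -> 60
PU: pen up
PD: pen down
PU: pen up
FD 13: (33.538,-29.421) -> (40.038,-18.162) [heading=60, move]
Final: pos=(40.038,-18.162), heading=60, 5 segment(s) drawn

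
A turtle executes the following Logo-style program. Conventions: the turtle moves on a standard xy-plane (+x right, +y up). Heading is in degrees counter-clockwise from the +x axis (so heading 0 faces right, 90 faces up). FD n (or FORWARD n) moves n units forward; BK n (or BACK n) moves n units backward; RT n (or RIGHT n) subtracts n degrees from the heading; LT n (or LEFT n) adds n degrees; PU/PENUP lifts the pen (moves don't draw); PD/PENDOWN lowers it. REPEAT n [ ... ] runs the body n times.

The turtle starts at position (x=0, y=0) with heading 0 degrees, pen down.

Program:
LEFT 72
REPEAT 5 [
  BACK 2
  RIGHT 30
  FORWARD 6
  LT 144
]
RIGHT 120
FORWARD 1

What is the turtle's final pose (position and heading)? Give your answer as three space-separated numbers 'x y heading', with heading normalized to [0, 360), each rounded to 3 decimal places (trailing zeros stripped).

Executing turtle program step by step:
Start: pos=(0,0), heading=0, pen down
LT 72: heading 0 -> 72
REPEAT 5 [
  -- iteration 1/5 --
  BK 2: (0,0) -> (-0.618,-1.902) [heading=72, draw]
  RT 30: heading 72 -> 42
  FD 6: (-0.618,-1.902) -> (3.841,2.113) [heading=42, draw]
  LT 144: heading 42 -> 186
  -- iteration 2/5 --
  BK 2: (3.841,2.113) -> (5.83,2.322) [heading=186, draw]
  RT 30: heading 186 -> 156
  FD 6: (5.83,2.322) -> (0.349,4.762) [heading=156, draw]
  LT 144: heading 156 -> 300
  -- iteration 3/5 --
  BK 2: (0.349,4.762) -> (-0.651,6.494) [heading=300, draw]
  RT 30: heading 300 -> 270
  FD 6: (-0.651,6.494) -> (-0.651,0.494) [heading=270, draw]
  LT 144: heading 270 -> 54
  -- iteration 4/5 --
  BK 2: (-0.651,0.494) -> (-1.827,-1.124) [heading=54, draw]
  RT 30: heading 54 -> 24
  FD 6: (-1.827,-1.124) -> (3.654,1.317) [heading=24, draw]
  LT 144: heading 24 -> 168
  -- iteration 5/5 --
  BK 2: (3.654,1.317) -> (5.611,0.901) [heading=168, draw]
  RT 30: heading 168 -> 138
  FD 6: (5.611,0.901) -> (1.152,4.916) [heading=138, draw]
  LT 144: heading 138 -> 282
]
RT 120: heading 282 -> 162
FD 1: (1.152,4.916) -> (0.201,5.225) [heading=162, draw]
Final: pos=(0.201,5.225), heading=162, 11 segment(s) drawn

Answer: 0.201 5.225 162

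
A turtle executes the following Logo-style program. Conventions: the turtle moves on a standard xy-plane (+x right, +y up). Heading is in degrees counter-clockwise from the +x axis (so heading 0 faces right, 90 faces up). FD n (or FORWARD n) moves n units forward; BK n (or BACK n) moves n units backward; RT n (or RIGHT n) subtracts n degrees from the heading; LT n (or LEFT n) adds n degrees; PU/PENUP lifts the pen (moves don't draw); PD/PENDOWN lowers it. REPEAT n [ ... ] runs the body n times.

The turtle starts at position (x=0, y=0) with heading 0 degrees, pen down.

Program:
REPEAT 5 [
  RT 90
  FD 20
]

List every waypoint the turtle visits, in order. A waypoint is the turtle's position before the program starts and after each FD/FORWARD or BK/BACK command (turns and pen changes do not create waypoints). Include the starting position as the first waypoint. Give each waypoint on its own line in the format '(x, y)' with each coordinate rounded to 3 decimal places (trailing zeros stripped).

Answer: (0, 0)
(0, -20)
(-20, -20)
(-20, 0)
(0, 0)
(0, -20)

Derivation:
Executing turtle program step by step:
Start: pos=(0,0), heading=0, pen down
REPEAT 5 [
  -- iteration 1/5 --
  RT 90: heading 0 -> 270
  FD 20: (0,0) -> (0,-20) [heading=270, draw]
  -- iteration 2/5 --
  RT 90: heading 270 -> 180
  FD 20: (0,-20) -> (-20,-20) [heading=180, draw]
  -- iteration 3/5 --
  RT 90: heading 180 -> 90
  FD 20: (-20,-20) -> (-20,0) [heading=90, draw]
  -- iteration 4/5 --
  RT 90: heading 90 -> 0
  FD 20: (-20,0) -> (0,0) [heading=0, draw]
  -- iteration 5/5 --
  RT 90: heading 0 -> 270
  FD 20: (0,0) -> (0,-20) [heading=270, draw]
]
Final: pos=(0,-20), heading=270, 5 segment(s) drawn
Waypoints (6 total):
(0, 0)
(0, -20)
(-20, -20)
(-20, 0)
(0, 0)
(0, -20)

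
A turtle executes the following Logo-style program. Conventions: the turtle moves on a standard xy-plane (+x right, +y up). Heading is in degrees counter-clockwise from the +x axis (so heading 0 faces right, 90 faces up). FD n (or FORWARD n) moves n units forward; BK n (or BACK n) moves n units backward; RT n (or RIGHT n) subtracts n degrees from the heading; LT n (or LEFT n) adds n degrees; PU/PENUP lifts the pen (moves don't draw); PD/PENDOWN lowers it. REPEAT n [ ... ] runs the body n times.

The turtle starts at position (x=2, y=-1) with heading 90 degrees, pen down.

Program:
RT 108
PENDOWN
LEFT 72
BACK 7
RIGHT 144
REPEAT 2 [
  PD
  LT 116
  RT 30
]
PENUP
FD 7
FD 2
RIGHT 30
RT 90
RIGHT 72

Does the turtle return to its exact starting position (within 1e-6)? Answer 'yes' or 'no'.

Answer: no

Derivation:
Executing turtle program step by step:
Start: pos=(2,-1), heading=90, pen down
RT 108: heading 90 -> 342
PD: pen down
LT 72: heading 342 -> 54
BK 7: (2,-1) -> (-2.114,-6.663) [heading=54, draw]
RT 144: heading 54 -> 270
REPEAT 2 [
  -- iteration 1/2 --
  PD: pen down
  LT 116: heading 270 -> 26
  RT 30: heading 26 -> 356
  -- iteration 2/2 --
  PD: pen down
  LT 116: heading 356 -> 112
  RT 30: heading 112 -> 82
]
PU: pen up
FD 7: (-2.114,-6.663) -> (-1.14,0.269) [heading=82, move]
FD 2: (-1.14,0.269) -> (-0.862,2.249) [heading=82, move]
RT 30: heading 82 -> 52
RT 90: heading 52 -> 322
RT 72: heading 322 -> 250
Final: pos=(-0.862,2.249), heading=250, 1 segment(s) drawn

Start position: (2, -1)
Final position: (-0.862, 2.249)
Distance = 4.33; >= 1e-6 -> NOT closed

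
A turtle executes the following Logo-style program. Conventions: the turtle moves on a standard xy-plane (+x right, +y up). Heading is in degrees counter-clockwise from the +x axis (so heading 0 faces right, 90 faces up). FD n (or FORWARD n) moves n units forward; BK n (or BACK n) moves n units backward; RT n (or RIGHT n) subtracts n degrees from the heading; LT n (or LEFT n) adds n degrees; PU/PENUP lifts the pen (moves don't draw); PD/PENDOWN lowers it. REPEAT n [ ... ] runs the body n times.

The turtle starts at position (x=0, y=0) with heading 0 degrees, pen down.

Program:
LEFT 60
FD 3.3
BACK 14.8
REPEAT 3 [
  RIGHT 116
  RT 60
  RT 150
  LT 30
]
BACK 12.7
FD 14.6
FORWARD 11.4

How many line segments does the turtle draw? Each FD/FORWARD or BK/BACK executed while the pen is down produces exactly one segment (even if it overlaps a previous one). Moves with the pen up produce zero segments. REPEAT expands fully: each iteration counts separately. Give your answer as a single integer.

Answer: 5

Derivation:
Executing turtle program step by step:
Start: pos=(0,0), heading=0, pen down
LT 60: heading 0 -> 60
FD 3.3: (0,0) -> (1.65,2.858) [heading=60, draw]
BK 14.8: (1.65,2.858) -> (-5.75,-9.959) [heading=60, draw]
REPEAT 3 [
  -- iteration 1/3 --
  RT 116: heading 60 -> 304
  RT 60: heading 304 -> 244
  RT 150: heading 244 -> 94
  LT 30: heading 94 -> 124
  -- iteration 2/3 --
  RT 116: heading 124 -> 8
  RT 60: heading 8 -> 308
  RT 150: heading 308 -> 158
  LT 30: heading 158 -> 188
  -- iteration 3/3 --
  RT 116: heading 188 -> 72
  RT 60: heading 72 -> 12
  RT 150: heading 12 -> 222
  LT 30: heading 222 -> 252
]
BK 12.7: (-5.75,-9.959) -> (-1.825,2.119) [heading=252, draw]
FD 14.6: (-1.825,2.119) -> (-6.337,-11.766) [heading=252, draw]
FD 11.4: (-6.337,-11.766) -> (-9.86,-22.608) [heading=252, draw]
Final: pos=(-9.86,-22.608), heading=252, 5 segment(s) drawn
Segments drawn: 5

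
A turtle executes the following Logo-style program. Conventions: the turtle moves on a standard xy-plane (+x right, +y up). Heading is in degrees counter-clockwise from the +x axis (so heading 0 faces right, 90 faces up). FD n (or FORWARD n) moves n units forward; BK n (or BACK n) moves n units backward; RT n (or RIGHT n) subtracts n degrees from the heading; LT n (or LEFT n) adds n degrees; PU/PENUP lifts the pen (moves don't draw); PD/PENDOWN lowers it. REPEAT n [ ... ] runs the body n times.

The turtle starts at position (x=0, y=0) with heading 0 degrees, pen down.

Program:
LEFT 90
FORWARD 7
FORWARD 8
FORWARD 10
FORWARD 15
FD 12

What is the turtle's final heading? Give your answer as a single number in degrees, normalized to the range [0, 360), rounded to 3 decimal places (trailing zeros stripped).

Answer: 90

Derivation:
Executing turtle program step by step:
Start: pos=(0,0), heading=0, pen down
LT 90: heading 0 -> 90
FD 7: (0,0) -> (0,7) [heading=90, draw]
FD 8: (0,7) -> (0,15) [heading=90, draw]
FD 10: (0,15) -> (0,25) [heading=90, draw]
FD 15: (0,25) -> (0,40) [heading=90, draw]
FD 12: (0,40) -> (0,52) [heading=90, draw]
Final: pos=(0,52), heading=90, 5 segment(s) drawn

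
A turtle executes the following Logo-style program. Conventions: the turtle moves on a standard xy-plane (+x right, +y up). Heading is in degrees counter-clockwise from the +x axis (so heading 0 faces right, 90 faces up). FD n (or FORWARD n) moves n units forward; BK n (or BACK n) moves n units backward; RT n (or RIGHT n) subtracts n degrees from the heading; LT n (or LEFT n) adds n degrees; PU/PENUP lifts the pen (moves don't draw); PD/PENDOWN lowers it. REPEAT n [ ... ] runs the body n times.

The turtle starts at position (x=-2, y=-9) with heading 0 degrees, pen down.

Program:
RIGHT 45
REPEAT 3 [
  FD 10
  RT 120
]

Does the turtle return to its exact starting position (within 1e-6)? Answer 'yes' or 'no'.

Executing turtle program step by step:
Start: pos=(-2,-9), heading=0, pen down
RT 45: heading 0 -> 315
REPEAT 3 [
  -- iteration 1/3 --
  FD 10: (-2,-9) -> (5.071,-16.071) [heading=315, draw]
  RT 120: heading 315 -> 195
  -- iteration 2/3 --
  FD 10: (5.071,-16.071) -> (-4.588,-18.659) [heading=195, draw]
  RT 120: heading 195 -> 75
  -- iteration 3/3 --
  FD 10: (-4.588,-18.659) -> (-2,-9) [heading=75, draw]
  RT 120: heading 75 -> 315
]
Final: pos=(-2,-9), heading=315, 3 segment(s) drawn

Start position: (-2, -9)
Final position: (-2, -9)
Distance = 0; < 1e-6 -> CLOSED

Answer: yes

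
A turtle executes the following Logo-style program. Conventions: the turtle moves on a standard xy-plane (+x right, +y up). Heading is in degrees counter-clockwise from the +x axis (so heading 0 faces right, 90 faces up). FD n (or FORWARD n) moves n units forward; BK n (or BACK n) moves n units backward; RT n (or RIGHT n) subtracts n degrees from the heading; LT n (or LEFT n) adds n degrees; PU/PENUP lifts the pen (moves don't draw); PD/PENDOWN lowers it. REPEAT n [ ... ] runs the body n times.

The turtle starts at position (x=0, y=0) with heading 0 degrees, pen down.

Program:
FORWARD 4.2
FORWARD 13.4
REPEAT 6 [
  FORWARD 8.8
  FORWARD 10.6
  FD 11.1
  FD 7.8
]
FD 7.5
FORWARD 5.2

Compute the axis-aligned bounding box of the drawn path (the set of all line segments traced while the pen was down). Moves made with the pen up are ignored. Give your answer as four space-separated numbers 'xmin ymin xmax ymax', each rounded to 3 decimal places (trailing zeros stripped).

Executing turtle program step by step:
Start: pos=(0,0), heading=0, pen down
FD 4.2: (0,0) -> (4.2,0) [heading=0, draw]
FD 13.4: (4.2,0) -> (17.6,0) [heading=0, draw]
REPEAT 6 [
  -- iteration 1/6 --
  FD 8.8: (17.6,0) -> (26.4,0) [heading=0, draw]
  FD 10.6: (26.4,0) -> (37,0) [heading=0, draw]
  FD 11.1: (37,0) -> (48.1,0) [heading=0, draw]
  FD 7.8: (48.1,0) -> (55.9,0) [heading=0, draw]
  -- iteration 2/6 --
  FD 8.8: (55.9,0) -> (64.7,0) [heading=0, draw]
  FD 10.6: (64.7,0) -> (75.3,0) [heading=0, draw]
  FD 11.1: (75.3,0) -> (86.4,0) [heading=0, draw]
  FD 7.8: (86.4,0) -> (94.2,0) [heading=0, draw]
  -- iteration 3/6 --
  FD 8.8: (94.2,0) -> (103,0) [heading=0, draw]
  FD 10.6: (103,0) -> (113.6,0) [heading=0, draw]
  FD 11.1: (113.6,0) -> (124.7,0) [heading=0, draw]
  FD 7.8: (124.7,0) -> (132.5,0) [heading=0, draw]
  -- iteration 4/6 --
  FD 8.8: (132.5,0) -> (141.3,0) [heading=0, draw]
  FD 10.6: (141.3,0) -> (151.9,0) [heading=0, draw]
  FD 11.1: (151.9,0) -> (163,0) [heading=0, draw]
  FD 7.8: (163,0) -> (170.8,0) [heading=0, draw]
  -- iteration 5/6 --
  FD 8.8: (170.8,0) -> (179.6,0) [heading=0, draw]
  FD 10.6: (179.6,0) -> (190.2,0) [heading=0, draw]
  FD 11.1: (190.2,0) -> (201.3,0) [heading=0, draw]
  FD 7.8: (201.3,0) -> (209.1,0) [heading=0, draw]
  -- iteration 6/6 --
  FD 8.8: (209.1,0) -> (217.9,0) [heading=0, draw]
  FD 10.6: (217.9,0) -> (228.5,0) [heading=0, draw]
  FD 11.1: (228.5,0) -> (239.6,0) [heading=0, draw]
  FD 7.8: (239.6,0) -> (247.4,0) [heading=0, draw]
]
FD 7.5: (247.4,0) -> (254.9,0) [heading=0, draw]
FD 5.2: (254.9,0) -> (260.1,0) [heading=0, draw]
Final: pos=(260.1,0), heading=0, 28 segment(s) drawn

Segment endpoints: x in {0, 4.2, 17.6, 26.4, 37, 48.1, 55.9, 64.7, 75.3, 86.4, 94.2, 103, 113.6, 124.7, 132.5, 141.3, 151.9, 163, 170.8, 179.6, 190.2, 201.3, 209.1, 217.9, 228.5, 239.6, 247.4, 254.9, 260.1}, y in {0}
xmin=0, ymin=0, xmax=260.1, ymax=0

Answer: 0 0 260.1 0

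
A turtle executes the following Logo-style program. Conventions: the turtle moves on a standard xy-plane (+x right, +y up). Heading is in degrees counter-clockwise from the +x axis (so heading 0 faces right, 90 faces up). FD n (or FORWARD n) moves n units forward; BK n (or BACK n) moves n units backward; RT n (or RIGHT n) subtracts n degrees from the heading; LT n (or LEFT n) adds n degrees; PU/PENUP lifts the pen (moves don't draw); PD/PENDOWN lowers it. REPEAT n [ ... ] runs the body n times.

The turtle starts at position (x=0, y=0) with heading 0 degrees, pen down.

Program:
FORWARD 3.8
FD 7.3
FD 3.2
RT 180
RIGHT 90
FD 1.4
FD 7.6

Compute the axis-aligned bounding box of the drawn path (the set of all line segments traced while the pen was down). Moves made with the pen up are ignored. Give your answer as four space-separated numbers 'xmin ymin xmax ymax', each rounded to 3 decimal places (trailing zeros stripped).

Executing turtle program step by step:
Start: pos=(0,0), heading=0, pen down
FD 3.8: (0,0) -> (3.8,0) [heading=0, draw]
FD 7.3: (3.8,0) -> (11.1,0) [heading=0, draw]
FD 3.2: (11.1,0) -> (14.3,0) [heading=0, draw]
RT 180: heading 0 -> 180
RT 90: heading 180 -> 90
FD 1.4: (14.3,0) -> (14.3,1.4) [heading=90, draw]
FD 7.6: (14.3,1.4) -> (14.3,9) [heading=90, draw]
Final: pos=(14.3,9), heading=90, 5 segment(s) drawn

Segment endpoints: x in {0, 3.8, 11.1, 14.3, 14.3}, y in {0, 1.4, 9}
xmin=0, ymin=0, xmax=14.3, ymax=9

Answer: 0 0 14.3 9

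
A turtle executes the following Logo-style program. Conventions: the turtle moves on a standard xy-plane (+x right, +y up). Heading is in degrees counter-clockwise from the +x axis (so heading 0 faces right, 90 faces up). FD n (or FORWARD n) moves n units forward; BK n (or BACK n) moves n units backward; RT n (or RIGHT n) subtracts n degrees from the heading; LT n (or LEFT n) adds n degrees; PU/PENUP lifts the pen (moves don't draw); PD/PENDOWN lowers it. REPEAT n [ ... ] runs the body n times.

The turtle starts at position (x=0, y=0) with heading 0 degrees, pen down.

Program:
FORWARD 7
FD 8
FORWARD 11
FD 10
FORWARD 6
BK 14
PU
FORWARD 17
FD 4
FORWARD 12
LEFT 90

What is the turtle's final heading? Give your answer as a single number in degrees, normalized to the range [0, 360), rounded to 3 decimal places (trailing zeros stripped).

Answer: 90

Derivation:
Executing turtle program step by step:
Start: pos=(0,0), heading=0, pen down
FD 7: (0,0) -> (7,0) [heading=0, draw]
FD 8: (7,0) -> (15,0) [heading=0, draw]
FD 11: (15,0) -> (26,0) [heading=0, draw]
FD 10: (26,0) -> (36,0) [heading=0, draw]
FD 6: (36,0) -> (42,0) [heading=0, draw]
BK 14: (42,0) -> (28,0) [heading=0, draw]
PU: pen up
FD 17: (28,0) -> (45,0) [heading=0, move]
FD 4: (45,0) -> (49,0) [heading=0, move]
FD 12: (49,0) -> (61,0) [heading=0, move]
LT 90: heading 0 -> 90
Final: pos=(61,0), heading=90, 6 segment(s) drawn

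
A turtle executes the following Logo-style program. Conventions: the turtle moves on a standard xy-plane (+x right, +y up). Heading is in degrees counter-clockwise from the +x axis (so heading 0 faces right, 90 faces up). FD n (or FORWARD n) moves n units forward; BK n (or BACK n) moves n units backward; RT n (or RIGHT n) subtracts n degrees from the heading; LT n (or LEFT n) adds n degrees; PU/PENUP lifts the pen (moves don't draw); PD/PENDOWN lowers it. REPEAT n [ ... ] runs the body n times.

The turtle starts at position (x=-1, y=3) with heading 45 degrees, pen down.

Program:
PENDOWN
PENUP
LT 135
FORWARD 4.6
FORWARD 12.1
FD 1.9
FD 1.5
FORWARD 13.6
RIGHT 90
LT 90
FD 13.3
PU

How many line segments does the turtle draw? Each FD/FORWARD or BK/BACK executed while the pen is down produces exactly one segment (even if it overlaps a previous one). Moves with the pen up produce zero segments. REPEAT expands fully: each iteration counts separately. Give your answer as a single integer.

Executing turtle program step by step:
Start: pos=(-1,3), heading=45, pen down
PD: pen down
PU: pen up
LT 135: heading 45 -> 180
FD 4.6: (-1,3) -> (-5.6,3) [heading=180, move]
FD 12.1: (-5.6,3) -> (-17.7,3) [heading=180, move]
FD 1.9: (-17.7,3) -> (-19.6,3) [heading=180, move]
FD 1.5: (-19.6,3) -> (-21.1,3) [heading=180, move]
FD 13.6: (-21.1,3) -> (-34.7,3) [heading=180, move]
RT 90: heading 180 -> 90
LT 90: heading 90 -> 180
FD 13.3: (-34.7,3) -> (-48,3) [heading=180, move]
PU: pen up
Final: pos=(-48,3), heading=180, 0 segment(s) drawn
Segments drawn: 0

Answer: 0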